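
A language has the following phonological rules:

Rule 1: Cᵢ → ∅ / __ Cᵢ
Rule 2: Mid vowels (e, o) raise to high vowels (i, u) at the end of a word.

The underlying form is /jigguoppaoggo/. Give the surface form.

jiguopaogu

Rule 1 (degemination): /gg/ is a geminate; the first /g/ deletes. /pp/ is a geminate; the first /p/ deletes. /gg/ is a geminate; the first /g/ deletes. /jigguoppaoggo/ → jiguopaogo.
Rule 2 (final vowel raising): /o/ is a mid vowel in word-final position, so it raises to [u]. /jiguopaogo/ → jiguopaogu.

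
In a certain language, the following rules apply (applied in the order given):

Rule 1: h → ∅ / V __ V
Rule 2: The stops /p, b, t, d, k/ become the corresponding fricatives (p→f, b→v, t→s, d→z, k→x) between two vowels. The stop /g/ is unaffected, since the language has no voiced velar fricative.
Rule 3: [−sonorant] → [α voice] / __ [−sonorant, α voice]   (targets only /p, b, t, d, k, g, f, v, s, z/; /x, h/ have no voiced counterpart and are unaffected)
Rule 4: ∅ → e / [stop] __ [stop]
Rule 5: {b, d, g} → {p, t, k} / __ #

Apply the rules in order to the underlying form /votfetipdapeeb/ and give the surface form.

votfesibedafeep

Rule 1 (intervocalic h-deletion): no segment meets the environment; /votfetipdapeeb/ is unchanged.
Rule 2 (intervocalic spirantization): /t/ is a stop between vowels /e/ and /i/, so it spirantizes to the fricative [s]. /p/ is a stop between vowels /a/ and /e/, so it spirantizes to the fricative [f]. /votfetipdapeeb/ → votfesipdafeeb.
Rule 3 (regressive voicing assimilation): /p/ precedes the voiced obstruent /d/, so it voices to [b] by assimilation. /votfesipdafeeb/ → votfesibdafeeb.
Rule 4 (stop-cluster e-epenthesis): /b/ and /d/ form a stop–stop cluster, so [e] is inserted between them. /votfesibdafeeb/ → votfesibedafeeb.
Rule 5 (final devoicing): /b/ is a voiced stop in word-final position, so it devoices to [p]. /votfesibedafeeb/ → votfesibedafeep.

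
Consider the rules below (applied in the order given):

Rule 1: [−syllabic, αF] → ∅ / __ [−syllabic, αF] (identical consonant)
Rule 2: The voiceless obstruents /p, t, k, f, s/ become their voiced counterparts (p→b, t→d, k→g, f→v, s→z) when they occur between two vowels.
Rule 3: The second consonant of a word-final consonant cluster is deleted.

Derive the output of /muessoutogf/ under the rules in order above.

Rule 1 (degemination): /ss/ is a geminate; the first /s/ deletes. /muessoutogf/ → muesoutogf.
Rule 2 (intervocalic voicing): /s/ is a voiceless obstruent between vowels /e/ and /o/, so it voices to [z]. /t/ is a voiceless obstruent between vowels /u/ and /o/, so it voices to [d]. /muesoutogf/ → muezoudogf.
Rule 3 (final cluster simplification): /f/ is the second consonant of a word-final cluster /gf/, so it deletes. /muezoudogf/ → muezoudog.

muezoudog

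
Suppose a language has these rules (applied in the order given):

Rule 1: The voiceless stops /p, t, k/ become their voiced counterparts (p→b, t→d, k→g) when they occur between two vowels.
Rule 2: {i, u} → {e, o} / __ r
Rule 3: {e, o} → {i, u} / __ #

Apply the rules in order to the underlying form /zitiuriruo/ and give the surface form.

Rule 1 (intervocalic voicing): /t/ is a voiceless stop between vowels /i/ and /i/, so it voices to [d]. /zitiuriruo/ → zidiuriruo.
Rule 2 (pre-rhotic lowering): /u/ is a high vowel immediately before /r/, so it lowers to [o]. /i/ is a high vowel immediately before /r/, so it lowers to [e]. /zidiuriruo/ → zidioreruo.
Rule 3 (final vowel raising): /o/ is a mid vowel in word-final position, so it raises to [u]. /zidioreruo/ → zidioreruu.

zidioreruu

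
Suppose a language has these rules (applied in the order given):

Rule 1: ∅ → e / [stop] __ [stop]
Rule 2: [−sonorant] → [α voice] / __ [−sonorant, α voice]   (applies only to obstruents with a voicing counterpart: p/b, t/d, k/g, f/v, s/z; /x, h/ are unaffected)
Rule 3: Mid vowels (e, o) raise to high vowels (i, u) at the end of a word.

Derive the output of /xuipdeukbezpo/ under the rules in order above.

Rule 1 (stop-cluster e-epenthesis): /p/ and /d/ form a stop–stop cluster, so [e] is inserted between them. /k/ and /b/ form a stop–stop cluster, so [e] is inserted between them. /xuipdeukbezpo/ → xuipedeukebezpo.
Rule 2 (regressive voicing assimilation): /z/ precedes the voiceless obstruent /p/, so it devoices to [s] by assimilation. /xuipedeukebezpo/ → xuipedeukebespo.
Rule 3 (final vowel raising): /o/ is a mid vowel in word-final position, so it raises to [u]. /xuipedeukebespo/ → xuipedeukebespu.

xuipedeukebespu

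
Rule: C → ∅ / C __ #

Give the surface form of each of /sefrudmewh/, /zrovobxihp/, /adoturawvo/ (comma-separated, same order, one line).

/sefrudmewh/: /h/ is the second consonant of a word-final cluster /wh/, so it deletes. → [sefrudmew].
/zrovobxihp/: /p/ is the second consonant of a word-final cluster /hp/, so it deletes. → [zrovobxih].
/adoturawvo/: the rule's environment is not met; surfaces unchanged as [adoturawvo].

sefrudmew, zrovobxih, adoturawvo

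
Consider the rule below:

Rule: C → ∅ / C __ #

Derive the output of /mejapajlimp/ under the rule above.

mejapajlim

/p/ is the second consonant of a word-final cluster /mp/, so it deletes.
The other instances of /m/, /j/, /p/, /l/ do not occur in the required environment and remain unchanged.
Surface form: [mejapajlim].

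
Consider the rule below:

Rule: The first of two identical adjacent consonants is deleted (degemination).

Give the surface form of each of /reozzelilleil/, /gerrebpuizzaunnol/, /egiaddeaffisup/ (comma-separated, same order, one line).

reozelileil, gerebpuizaunol, egiadeafisup

/reozzelilleil/: /zz/ is a geminate; the first /z/ deletes. /ll/ is a geminate; the first /l/ deletes. → [reozelileil].
/gerrebpuizzaunnol/: /rr/ is a geminate; the first /r/ deletes. /zz/ is a geminate; the first /z/ deletes. /nn/ is a geminate; the first /n/ deletes. → [gerebpuizaunol].
/egiaddeaffisup/: /dd/ is a geminate; the first /d/ deletes. /ff/ is a geminate; the first /f/ deletes. → [egiadeafisup].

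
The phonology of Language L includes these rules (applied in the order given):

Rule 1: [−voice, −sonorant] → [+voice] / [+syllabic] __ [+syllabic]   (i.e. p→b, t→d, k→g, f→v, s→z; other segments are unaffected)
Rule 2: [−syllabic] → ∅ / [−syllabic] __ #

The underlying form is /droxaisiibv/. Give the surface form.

Rule 1 (intervocalic voicing): /s/ is a voiceless obstruent between vowels /i/ and /i/, so it voices to [z]. /droxaisiibv/ → droxaiziibv.
Rule 2 (final cluster simplification): /v/ is the second consonant of a word-final cluster /bv/, so it deletes. /droxaiziibv/ → droxaiziib.

droxaiziib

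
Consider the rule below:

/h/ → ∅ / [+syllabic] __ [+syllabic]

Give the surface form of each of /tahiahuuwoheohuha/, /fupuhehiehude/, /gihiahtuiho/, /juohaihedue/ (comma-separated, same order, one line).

/tahiahuuwoheohuha/: /h/ occurs between vowels /a/ and /i/, so it deletes. /h/ occurs between vowels /a/ and /u/, so it deletes. /h/ occurs between vowels /o/ and /e/, so it deletes. /h/ occurs between vowels /o/ and /u/, so it deletes. /h/ occurs between vowels /u/ and /a/, so it deletes. → [taiauuwoeoua].
/fupuhehiehude/: /h/ occurs between vowels /u/ and /e/, so it deletes. /h/ occurs between vowels /e/ and /i/, so it deletes. /h/ occurs between vowels /e/ and /u/, so it deletes. → [fupueieude].
/gihiahtuiho/: /h/ occurs between vowels /i/ and /i/, so it deletes. /h/ occurs between vowels /i/ and /o/, so it deletes. → [giiahtuio].
/juohaihedue/: /h/ occurs between vowels /o/ and /a/, so it deletes. /h/ occurs between vowels /i/ and /e/, so it deletes. → [juoaiedue].

taiauuwoeoua, fupueieude, giiahtuio, juoaiedue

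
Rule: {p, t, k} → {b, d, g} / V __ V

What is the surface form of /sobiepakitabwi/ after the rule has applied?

sobiebagidabwi

/p/ is a voiceless stop between vowels /e/ and /a/, so it voices to [b].
/k/ is a voiceless stop between vowels /a/ and /i/, so it voices to [g].
/t/ is a voiceless stop between vowels /i/ and /a/, so it voices to [d].
Surface form: [sobiebagidabwi].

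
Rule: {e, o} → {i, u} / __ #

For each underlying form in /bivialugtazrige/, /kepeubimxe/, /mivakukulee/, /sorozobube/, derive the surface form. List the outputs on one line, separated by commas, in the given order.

bivialugtazrigi, kepeubimxi, mivakukulei, sorozobubi

/bivialugtazrige/: /e/ is a mid vowel in word-final position, so it raises to [i]. → [bivialugtazrigi].
/kepeubimxe/: /e/ is a mid vowel in word-final position, so it raises to [i]. → [kepeubimxi].
/mivakukulee/: /e/ is a mid vowel in word-final position, so it raises to [i]. → [mivakukulei].
/sorozobube/: /e/ is a mid vowel in word-final position, so it raises to [i]. → [sorozobubi].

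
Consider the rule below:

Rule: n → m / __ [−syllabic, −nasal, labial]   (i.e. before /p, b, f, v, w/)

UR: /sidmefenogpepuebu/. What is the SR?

sidmefenogpepuebu

No segment of /sidmefenogpepuebu/ meets the structural description of the rule, so the form surfaces unchanged.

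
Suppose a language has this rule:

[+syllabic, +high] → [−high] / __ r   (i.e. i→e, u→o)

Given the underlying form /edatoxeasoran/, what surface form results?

edatoxeasoran

No segment of /edatoxeasoran/ meets the structural description of the rule, so the form surfaces unchanged.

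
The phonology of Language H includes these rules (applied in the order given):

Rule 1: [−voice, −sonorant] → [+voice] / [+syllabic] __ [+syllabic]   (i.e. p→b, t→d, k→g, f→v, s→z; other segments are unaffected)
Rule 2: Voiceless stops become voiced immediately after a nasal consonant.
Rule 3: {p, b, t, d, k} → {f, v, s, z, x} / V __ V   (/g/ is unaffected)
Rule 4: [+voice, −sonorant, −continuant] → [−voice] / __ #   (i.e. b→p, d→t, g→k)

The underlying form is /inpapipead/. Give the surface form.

Rule 1 (intervocalic voicing): /p/ is a voiceless obstruent between vowels /a/ and /i/, so it voices to [b]. /p/ is a voiceless obstruent between vowels /i/ and /e/, so it voices to [b]. /inpapipead/ → inpabibead.
Rule 2 (post-nasal voicing): /p/ is a voiceless stop immediately after the nasal /n/, so it voices to [b]. /inpabibead/ → inbabibead.
Rule 3 (intervocalic spirantization): /b/ is a stop between vowels /a/ and /i/, so it spirantizes to the fricative [v]. /b/ is a stop between vowels /i/ and /e/, so it spirantizes to the fricative [v]. /inbabibead/ → inbavivead.
Rule 4 (final devoicing): /d/ is a voiced stop in word-final position, so it devoices to [t]. /inbavivead/ → inbaviveat.

inbaviveat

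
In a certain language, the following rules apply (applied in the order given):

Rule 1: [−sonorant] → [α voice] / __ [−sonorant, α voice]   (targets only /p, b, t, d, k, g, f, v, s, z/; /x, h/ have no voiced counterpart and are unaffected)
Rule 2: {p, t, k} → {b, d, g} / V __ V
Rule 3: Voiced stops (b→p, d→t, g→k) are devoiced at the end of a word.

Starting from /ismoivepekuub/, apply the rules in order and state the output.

Rule 1 (regressive voicing assimilation): no segment meets the environment; /ismoivepekuub/ is unchanged.
Rule 2 (intervocalic voicing): /p/ is a voiceless stop between vowels /e/ and /e/, so it voices to [b]. /k/ is a voiceless stop between vowels /e/ and /u/, so it voices to [g]. /ismoivepekuub/ → ismoivebeguub.
Rule 3 (final devoicing): /b/ is a voiced stop in word-final position, so it devoices to [p]. /ismoivebeguub/ → ismoivebeguup.

ismoivebeguup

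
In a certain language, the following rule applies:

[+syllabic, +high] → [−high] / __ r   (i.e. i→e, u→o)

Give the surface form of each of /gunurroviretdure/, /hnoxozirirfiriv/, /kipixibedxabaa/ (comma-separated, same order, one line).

/gunurroviretdure/: /u/ is a high vowel immediately before /r/, so it lowers to [o]. /i/ is a high vowel immediately before /r/, so it lowers to [e]. /u/ is a high vowel immediately before /r/, so it lowers to [o]. → [gunorroveretdore].
/hnoxozirirfiriv/: /i/ is a high vowel immediately before /r/, so it lowers to [e]. /i/ is a high vowel immediately before /r/, so it lowers to [e]. /i/ is a high vowel immediately before /r/, so it lowers to [e]. → [hnoxozererferiv].
/kipixibedxabaa/: the rule's environment is not met; surfaces unchanged as [kipixibedxabaa].

gunorroveretdore, hnoxozererferiv, kipixibedxabaa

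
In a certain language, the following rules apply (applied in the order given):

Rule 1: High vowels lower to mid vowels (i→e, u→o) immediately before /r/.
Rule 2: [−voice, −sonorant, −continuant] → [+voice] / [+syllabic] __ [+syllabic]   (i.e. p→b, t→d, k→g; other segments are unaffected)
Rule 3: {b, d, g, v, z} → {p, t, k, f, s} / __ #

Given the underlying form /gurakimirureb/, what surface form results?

goragimerorep

Rule 1 (pre-rhotic lowering): /u/ is a high vowel immediately before /r/, so it lowers to [o]. /i/ is a high vowel immediately before /r/, so it lowers to [e]. /u/ is a high vowel immediately before /r/, so it lowers to [o]. /gurakimirureb/ → gorakimeroreb.
Rule 2 (intervocalic voicing): /k/ is a voiceless stop between vowels /a/ and /i/, so it voices to [g]. /gorakimeroreb/ → goragimeroreb.
Rule 3 (final devoicing): /b/ is a voiced obstruent in word-final position, so it devoices to [p]. /goragimeroreb/ → goragimerorep.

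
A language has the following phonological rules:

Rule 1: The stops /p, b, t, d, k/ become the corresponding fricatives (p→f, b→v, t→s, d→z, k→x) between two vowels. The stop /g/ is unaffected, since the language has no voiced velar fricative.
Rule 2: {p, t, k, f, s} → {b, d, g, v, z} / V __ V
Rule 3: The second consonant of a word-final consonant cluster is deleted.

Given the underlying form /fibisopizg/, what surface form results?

fivizoviz

Rule 1 (intervocalic spirantization): /b/ is a stop between vowels /i/ and /i/, so it spirantizes to the fricative [v]. /p/ is a stop between vowels /o/ and /i/, so it spirantizes to the fricative [f]. /fibisopizg/ → fivisofizg.
Rule 2 (intervocalic voicing): /s/ is a voiceless obstruent between vowels /i/ and /o/, so it voices to [z]. /f/ is a voiceless obstruent between vowels /o/ and /i/, so it voices to [v]. /fivisofizg/ → fivizovizg.
Rule 3 (final cluster simplification): /g/ is the second consonant of a word-final cluster /zg/, so it deletes. /fivizovizg/ → fivizoviz.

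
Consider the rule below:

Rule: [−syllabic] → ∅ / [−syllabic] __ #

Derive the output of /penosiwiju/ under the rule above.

penosiwiju

No segment of /penosiwiju/ meets the structural description of the rule, so the form surfaces unchanged.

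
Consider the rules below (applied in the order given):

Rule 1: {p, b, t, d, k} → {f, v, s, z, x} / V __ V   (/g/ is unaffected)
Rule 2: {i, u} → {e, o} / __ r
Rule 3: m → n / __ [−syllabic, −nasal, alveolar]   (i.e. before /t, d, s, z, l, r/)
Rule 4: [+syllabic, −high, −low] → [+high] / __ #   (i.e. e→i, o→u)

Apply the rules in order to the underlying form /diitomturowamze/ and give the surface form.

Rule 1 (intervocalic spirantization): /t/ is a stop between vowels /i/ and /o/, so it spirantizes to the fricative [s]. /diitomturowamze/ → diisomturowamze.
Rule 2 (pre-rhotic lowering): /u/ is a high vowel immediately before /r/, so it lowers to [o]. /diisomturowamze/ → diisomtorowamze.
Rule 3 (nasal place assimilation): /m/ precedes the alveolar consonant /t/, so it assimilates in place to [n]. /m/ precedes the alveolar consonant /z/, so it assimilates in place to [n]. /diisomtorowamze/ → diisontorowanze.
Rule 4 (final vowel raising): /e/ is a mid vowel in word-final position, so it raises to [i]. /diisontorowanze/ → diisontorowanzi.

diisontorowanzi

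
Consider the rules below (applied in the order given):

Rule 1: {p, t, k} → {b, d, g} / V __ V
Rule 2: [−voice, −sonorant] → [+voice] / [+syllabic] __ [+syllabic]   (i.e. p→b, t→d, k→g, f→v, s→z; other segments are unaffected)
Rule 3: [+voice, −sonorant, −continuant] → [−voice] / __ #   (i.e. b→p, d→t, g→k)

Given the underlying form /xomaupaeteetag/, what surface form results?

Rule 1 (intervocalic voicing): /p/ is a voiceless stop between vowels /u/ and /a/, so it voices to [b]. /t/ is a voiceless stop between vowels /e/ and /e/, so it voices to [d]. /t/ is a voiceless stop between vowels /e/ and /a/, so it voices to [d]. /xomaupaeteetag/ → xomaubaedeedag.
Rule 2 (intervocalic voicing): no segment meets the environment; /xomaubaedeedag/ is unchanged.
Rule 3 (final devoicing): /g/ is a voiced stop in word-final position, so it devoices to [k]. /xomaubaedeedag/ → xomaubaedeedak.

xomaubaedeedak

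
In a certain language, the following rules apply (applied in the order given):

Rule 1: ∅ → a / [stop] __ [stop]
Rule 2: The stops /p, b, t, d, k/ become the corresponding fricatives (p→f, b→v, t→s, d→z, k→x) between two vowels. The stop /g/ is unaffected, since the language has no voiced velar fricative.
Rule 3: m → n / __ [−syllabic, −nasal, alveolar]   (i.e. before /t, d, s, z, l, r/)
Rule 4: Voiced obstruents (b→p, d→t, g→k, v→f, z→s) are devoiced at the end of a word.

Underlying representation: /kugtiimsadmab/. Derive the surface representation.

kugasiinsadmap

Rule 1 (stop-cluster a-epenthesis): /g/ and /t/ form a stop–stop cluster, so [a] is inserted between them. /kugtiimsadmab/ → kugatiimsadmab.
Rule 2 (intervocalic spirantization): /t/ is a stop between vowels /a/ and /i/, so it spirantizes to the fricative [s]. /kugatiimsadmab/ → kugasiimsadmab.
Rule 3 (nasal place assimilation): /m/ precedes the alveolar consonant /s/, so it assimilates in place to [n]. /kugasiimsadmab/ → kugasiinsadmab.
Rule 4 (final devoicing): /b/ is a voiced obstruent in word-final position, so it devoices to [p]. /kugasiinsadmab/ → kugasiinsadmap.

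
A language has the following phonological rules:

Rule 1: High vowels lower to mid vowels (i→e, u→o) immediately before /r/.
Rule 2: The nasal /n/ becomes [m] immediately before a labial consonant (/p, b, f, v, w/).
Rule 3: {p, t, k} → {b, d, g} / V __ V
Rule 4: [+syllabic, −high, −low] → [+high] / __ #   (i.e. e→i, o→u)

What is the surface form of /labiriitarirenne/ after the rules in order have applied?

laberiidarerenni

Rule 1 (pre-rhotic lowering): /i/ is a high vowel immediately before /r/, so it lowers to [e]. /i/ is a high vowel immediately before /r/, so it lowers to [e]. /labiriitarirenne/ → laberiitarerenne.
Rule 2 (nasal place assimilation): no segment meets the environment; /laberiitarerenne/ is unchanged.
Rule 3 (intervocalic voicing): /t/ is a voiceless stop between vowels /i/ and /a/, so it voices to [d]. /laberiitarerenne/ → laberiidarerenne.
Rule 4 (final vowel raising): /e/ is a mid vowel in word-final position, so it raises to [i]. /laberiidarerenne/ → laberiidarerenni.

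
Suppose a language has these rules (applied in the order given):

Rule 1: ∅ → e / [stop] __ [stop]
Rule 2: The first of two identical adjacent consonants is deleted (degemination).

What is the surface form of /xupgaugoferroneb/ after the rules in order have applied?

xupegaugoferoneb

Rule 1 (stop-cluster e-epenthesis): /p/ and /g/ form a stop–stop cluster, so [e] is inserted between them. /xupgaugoferroneb/ → xupegaugoferroneb.
Rule 2 (degemination): /rr/ is a geminate; the first /r/ deletes. /xupegaugoferroneb/ → xupegaugoferoneb.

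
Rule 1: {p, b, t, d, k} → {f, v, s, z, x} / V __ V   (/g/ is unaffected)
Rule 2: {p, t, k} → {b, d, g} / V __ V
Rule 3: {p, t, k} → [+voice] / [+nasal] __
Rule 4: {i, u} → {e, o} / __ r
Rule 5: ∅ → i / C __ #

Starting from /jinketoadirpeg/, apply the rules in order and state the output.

jingesoazerpegi

Rule 1 (intervocalic spirantization): /t/ is a stop between vowels /e/ and /o/, so it spirantizes to the fricative [s]. /d/ is a stop between vowels /a/ and /i/, so it spirantizes to the fricative [z]. /jinketoadirpeg/ → jinkesoazirpeg.
Rule 2 (intervocalic voicing): no segment meets the environment; /jinkesoazirpeg/ is unchanged.
Rule 3 (post-nasal voicing): /k/ is a voiceless stop immediately after the nasal /n/, so it voices to [g]. /jinkesoazirpeg/ → jingesoazirpeg.
Rule 4 (pre-rhotic lowering): /i/ is a high vowel immediately before /r/, so it lowers to [e]. /jingesoazirpeg/ → jingesoazerpeg.
Rule 5 (final i-epenthesis): the form ends in the consonant /g/, so [i] is inserted word-finally. /jingesoazerpeg/ → jingesoazerpegi.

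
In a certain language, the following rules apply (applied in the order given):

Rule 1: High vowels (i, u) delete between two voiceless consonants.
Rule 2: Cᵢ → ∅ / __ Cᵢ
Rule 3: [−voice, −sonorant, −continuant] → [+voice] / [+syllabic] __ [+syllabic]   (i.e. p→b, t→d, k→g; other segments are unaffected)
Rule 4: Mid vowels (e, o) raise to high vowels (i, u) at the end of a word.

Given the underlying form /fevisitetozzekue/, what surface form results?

fevistedozegui

Rule 1 (high vowel syncope): /i/ is a high vowel flanked by voiceless consonants /s/ and /t/, so it deletes. /fevisitetozzekue/ → fevistetozzekue.
Rule 2 (degemination): /zz/ is a geminate; the first /z/ deletes. /fevistetozzekue/ → fevistetozekue.
Rule 3 (intervocalic voicing): /t/ is a voiceless stop between vowels /e/ and /o/, so it voices to [d]. /k/ is a voiceless stop between vowels /e/ and /u/, so it voices to [g]. /fevistetozekue/ → fevistedozegue.
Rule 4 (final vowel raising): /e/ is a mid vowel in word-final position, so it raises to [i]. /fevistedozegue/ → fevistedozegui.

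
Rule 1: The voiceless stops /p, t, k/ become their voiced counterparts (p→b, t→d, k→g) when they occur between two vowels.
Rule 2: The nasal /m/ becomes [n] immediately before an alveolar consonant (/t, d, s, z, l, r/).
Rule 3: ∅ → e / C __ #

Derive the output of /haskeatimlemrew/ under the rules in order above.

Rule 1 (intervocalic voicing): /t/ is a voiceless stop between vowels /a/ and /i/, so it voices to [d]. /haskeatimlemrew/ → haskeadimlemrew.
Rule 2 (nasal place assimilation): /m/ precedes the alveolar consonant /l/, so it assimilates in place to [n]. /m/ precedes the alveolar consonant /r/, so it assimilates in place to [n]. /haskeadimlemrew/ → haskeadinlenrew.
Rule 3 (final e-epenthesis): the form ends in the consonant /w/, so [e] is inserted word-finally. /haskeadinlenrew/ → haskeadinlenrewe.

haskeadinlenrewe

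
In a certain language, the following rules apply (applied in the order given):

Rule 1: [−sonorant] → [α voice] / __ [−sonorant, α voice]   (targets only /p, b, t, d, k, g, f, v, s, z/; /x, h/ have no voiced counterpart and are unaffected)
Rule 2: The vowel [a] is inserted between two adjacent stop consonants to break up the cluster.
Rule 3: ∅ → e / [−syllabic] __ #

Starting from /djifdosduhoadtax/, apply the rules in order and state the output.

djivdozduhoatataxe

Rule 1 (regressive voicing assimilation): /f/ precedes the voiced obstruent /d/, so it voices to [v] by assimilation. /s/ precedes the voiced obstruent /d/, so it voices to [z] by assimilation. /d/ precedes the voiceless obstruent /t/, so it devoices to [t] by assimilation. /djifdosduhoadtax/ → djivdozduhoattax.
Rule 2 (stop-cluster a-epenthesis): /t/ and /t/ form a stop–stop cluster, so [a] is inserted between them. /djivdozduhoattax/ → djivdozduhoatatax.
Rule 3 (final e-epenthesis): the form ends in the consonant /x/, so [e] is inserted word-finally. /djivdozduhoatatax/ → djivdozduhoatataxe.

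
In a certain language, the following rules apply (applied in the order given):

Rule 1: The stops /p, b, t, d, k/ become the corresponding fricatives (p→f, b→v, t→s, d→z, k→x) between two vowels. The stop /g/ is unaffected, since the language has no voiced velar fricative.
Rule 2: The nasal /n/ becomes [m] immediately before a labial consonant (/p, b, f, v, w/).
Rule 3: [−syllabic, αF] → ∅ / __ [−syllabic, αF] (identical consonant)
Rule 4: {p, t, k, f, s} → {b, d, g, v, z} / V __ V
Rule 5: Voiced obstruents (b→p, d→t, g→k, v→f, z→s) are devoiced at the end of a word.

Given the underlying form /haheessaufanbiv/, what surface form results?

Rule 1 (intervocalic spirantization): no segment meets the environment; /haheessaufanbiv/ is unchanged.
Rule 2 (nasal place assimilation): /n/ precedes the labial consonant /b/, so it assimilates in place to [m]. /haheessaufanbiv/ → haheessaufambiv.
Rule 3 (degemination): /ss/ is a geminate; the first /s/ deletes. /haheessaufambiv/ → haheesaufambiv.
Rule 4 (intervocalic voicing): /s/ is a voiceless obstruent between vowels /e/ and /a/, so it voices to [z]. /f/ is a voiceless obstruent between vowels /u/ and /a/, so it voices to [v]. /haheesaufambiv/ → haheezauvambiv.
Rule 5 (final devoicing): /v/ is a voiced obstruent in word-final position, so it devoices to [f]. /haheezauvambiv/ → haheezauvambif.

haheezauvambif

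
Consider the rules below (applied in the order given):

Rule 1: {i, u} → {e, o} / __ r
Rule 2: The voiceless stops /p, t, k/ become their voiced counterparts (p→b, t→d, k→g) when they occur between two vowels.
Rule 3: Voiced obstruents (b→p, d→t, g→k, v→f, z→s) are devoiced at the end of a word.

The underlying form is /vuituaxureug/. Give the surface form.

Rule 1 (pre-rhotic lowering): /u/ is a high vowel immediately before /r/, so it lowers to [o]. /vuituaxureug/ → vuituaxoreug.
Rule 2 (intervocalic voicing): /t/ is a voiceless stop between vowels /i/ and /u/, so it voices to [d]. /vuituaxoreug/ → vuiduaxoreug.
Rule 3 (final devoicing): /g/ is a voiced obstruent in word-final position, so it devoices to [k]. /vuiduaxoreug/ → vuiduaxoreuk.

vuiduaxoreuk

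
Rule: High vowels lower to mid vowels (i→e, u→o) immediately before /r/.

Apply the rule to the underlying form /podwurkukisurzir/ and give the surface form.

podworkukisorzer

Scanning /podwurkukisurzir/: /u/ is a high vowel immediately before /r/, so it lowers to [o]; /u/ at position 8 is not in the conditioning environment; /i/ at position 10 is not in the conditioning environment; /u/ is a high vowel immediately before /r/, so it lowers to [o]; /i/ is a high vowel immediately before /r/, so it lowers to [e].
Result: [podworkukisorzer].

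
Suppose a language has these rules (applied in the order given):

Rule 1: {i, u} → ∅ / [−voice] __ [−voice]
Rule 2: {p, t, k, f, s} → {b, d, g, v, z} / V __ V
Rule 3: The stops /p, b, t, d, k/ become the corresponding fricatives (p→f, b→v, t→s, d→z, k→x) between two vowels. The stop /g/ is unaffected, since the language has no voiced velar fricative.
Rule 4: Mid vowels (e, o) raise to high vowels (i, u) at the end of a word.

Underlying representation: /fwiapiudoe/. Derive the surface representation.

Rule 1 (high vowel syncope): no segment meets the environment; /fwiapiudoe/ is unchanged.
Rule 2 (intervocalic voicing): /p/ is a voiceless obstruent between vowels /a/ and /i/, so it voices to [b]. /fwiapiudoe/ → fwiabiudoe.
Rule 3 (intervocalic spirantization): /b/ is a stop between vowels /a/ and /i/, so it spirantizes to the fricative [v]. /d/ is a stop between vowels /u/ and /o/, so it spirantizes to the fricative [z]. /fwiabiudoe/ → fwiaviuzoe.
Rule 4 (final vowel raising): /e/ is a mid vowel in word-final position, so it raises to [i]. /fwiaviuzoe/ → fwiaviuzoi.

fwiaviuzoi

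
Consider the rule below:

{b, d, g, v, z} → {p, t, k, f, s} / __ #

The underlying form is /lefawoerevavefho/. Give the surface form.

No segment of /lefawoerevavefho/ meets the structural description of the rule, so the form surfaces unchanged.

lefawoerevavefho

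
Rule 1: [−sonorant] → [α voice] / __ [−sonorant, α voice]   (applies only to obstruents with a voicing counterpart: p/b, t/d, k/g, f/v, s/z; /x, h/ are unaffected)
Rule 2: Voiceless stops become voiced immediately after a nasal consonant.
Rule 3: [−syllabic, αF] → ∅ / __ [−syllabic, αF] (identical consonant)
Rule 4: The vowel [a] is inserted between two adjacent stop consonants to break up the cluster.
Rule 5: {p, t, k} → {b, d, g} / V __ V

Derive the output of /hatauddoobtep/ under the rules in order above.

Rule 1 (regressive voicing assimilation): /b/ precedes the voiceless obstruent /t/, so it devoices to [p] by assimilation. /hatauddoobtep/ → hatauddooptep.
Rule 2 (post-nasal voicing): no segment meets the environment; /hatauddooptep/ is unchanged.
Rule 3 (degemination): /dd/ is a geminate; the first /d/ deletes. /hatauddooptep/ → hataudooptep.
Rule 4 (stop-cluster a-epenthesis): /p/ and /t/ form a stop–stop cluster, so [a] is inserted between them. /hataudooptep/ → hataudoopatep.
Rule 5 (intervocalic voicing): /t/ is a voiceless stop between vowels /a/ and /a/, so it voices to [d]. /p/ is a voiceless stop between vowels /o/ and /a/, so it voices to [b]. /t/ is a voiceless stop between vowels /a/ and /e/, so it voices to [d]. /hataudoopatep/ → hadaudoobadep.

hadaudoobadep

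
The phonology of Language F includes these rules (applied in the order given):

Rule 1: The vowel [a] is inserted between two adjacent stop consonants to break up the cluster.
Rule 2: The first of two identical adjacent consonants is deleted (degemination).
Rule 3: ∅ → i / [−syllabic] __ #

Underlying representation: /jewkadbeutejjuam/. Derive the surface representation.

jewkadabeutejuami

Rule 1 (stop-cluster a-epenthesis): /d/ and /b/ form a stop–stop cluster, so [a] is inserted between them. /jewkadbeutejjuam/ → jewkadabeutejjuam.
Rule 2 (degemination): /jj/ is a geminate; the first /j/ deletes. /jewkadabeutejjuam/ → jewkadabeutejuam.
Rule 3 (final i-epenthesis): the form ends in the consonant /m/, so [i] is inserted word-finally. /jewkadabeutejuam/ → jewkadabeutejuami.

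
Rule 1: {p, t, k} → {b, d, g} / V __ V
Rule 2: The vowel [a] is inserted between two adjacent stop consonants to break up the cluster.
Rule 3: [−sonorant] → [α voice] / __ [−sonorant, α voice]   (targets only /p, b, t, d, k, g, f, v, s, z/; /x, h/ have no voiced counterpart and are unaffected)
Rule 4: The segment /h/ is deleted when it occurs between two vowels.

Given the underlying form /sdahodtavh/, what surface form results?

zdaodatafh

Rule 1 (intervocalic voicing): no segment meets the environment; /sdahodtavh/ is unchanged.
Rule 2 (stop-cluster a-epenthesis): /d/ and /t/ form a stop–stop cluster, so [a] is inserted between them. /sdahodtavh/ → sdahodatavh.
Rule 3 (regressive voicing assimilation): /s/ precedes the voiced obstruent /d/, so it voices to [z] by assimilation. /v/ precedes the voiceless obstruent /h/, so it devoices to [f] by assimilation. /sdahodatavh/ → zdahodatafh.
Rule 4 (intervocalic h-deletion): /h/ occurs between vowels /a/ and /o/, so it deletes. /zdahodatafh/ → zdaodatafh.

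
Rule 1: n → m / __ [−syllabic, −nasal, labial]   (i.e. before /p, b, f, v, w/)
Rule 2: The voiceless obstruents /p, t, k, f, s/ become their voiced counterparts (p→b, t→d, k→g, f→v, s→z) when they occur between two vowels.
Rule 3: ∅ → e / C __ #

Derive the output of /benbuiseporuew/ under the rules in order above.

bembuizeboruewe

Rule 1 (nasal place assimilation): /n/ precedes the labial consonant /b/, so it assimilates in place to [m]. /benbuiseporuew/ → bembuiseporuew.
Rule 2 (intervocalic voicing): /s/ is a voiceless obstruent between vowels /i/ and /e/, so it voices to [z]. /p/ is a voiceless obstruent between vowels /e/ and /o/, so it voices to [b]. /bembuiseporuew/ → bembuizeboruew.
Rule 3 (final e-epenthesis): the form ends in the consonant /w/, so [e] is inserted word-finally. /bembuizeboruew/ → bembuizeboruewe.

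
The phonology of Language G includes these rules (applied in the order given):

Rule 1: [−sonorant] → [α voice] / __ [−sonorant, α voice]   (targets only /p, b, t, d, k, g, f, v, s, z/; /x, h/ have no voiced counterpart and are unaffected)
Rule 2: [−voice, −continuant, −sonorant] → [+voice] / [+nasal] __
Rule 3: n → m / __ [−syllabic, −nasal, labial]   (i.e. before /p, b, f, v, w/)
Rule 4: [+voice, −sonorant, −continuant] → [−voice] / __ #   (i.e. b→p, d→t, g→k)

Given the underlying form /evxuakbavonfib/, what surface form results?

Rule 1 (regressive voicing assimilation): /v/ precedes the voiceless obstruent /x/, so it devoices to [f] by assimilation. /k/ precedes the voiced obstruent /b/, so it voices to [g] by assimilation. /evxuakbavonfib/ → efxuagbavonfib.
Rule 2 (post-nasal voicing): no segment meets the environment; /efxuagbavonfib/ is unchanged.
Rule 3 (nasal place assimilation): /n/ precedes the labial consonant /f/, so it assimilates in place to [m]. /efxuagbavonfib/ → efxuagbavomfib.
Rule 4 (final devoicing): /b/ is a voiced stop in word-final position, so it devoices to [p]. /efxuagbavomfib/ → efxuagbavomfip.

efxuagbavomfip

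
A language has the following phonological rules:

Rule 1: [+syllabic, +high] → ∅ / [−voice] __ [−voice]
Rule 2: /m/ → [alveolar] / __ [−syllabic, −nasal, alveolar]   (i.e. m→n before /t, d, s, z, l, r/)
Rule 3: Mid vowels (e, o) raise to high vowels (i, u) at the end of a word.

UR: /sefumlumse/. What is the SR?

sefunlunsi

Rule 1 (high vowel syncope): no segment meets the environment; /sefumlumse/ is unchanged.
Rule 2 (nasal place assimilation): /m/ precedes the alveolar consonant /l/, so it assimilates in place to [n]. /m/ precedes the alveolar consonant /s/, so it assimilates in place to [n]. /sefumlumse/ → sefunlunse.
Rule 3 (final vowel raising): /e/ is a mid vowel in word-final position, so it raises to [i]. /sefunlunse/ → sefunlunsi.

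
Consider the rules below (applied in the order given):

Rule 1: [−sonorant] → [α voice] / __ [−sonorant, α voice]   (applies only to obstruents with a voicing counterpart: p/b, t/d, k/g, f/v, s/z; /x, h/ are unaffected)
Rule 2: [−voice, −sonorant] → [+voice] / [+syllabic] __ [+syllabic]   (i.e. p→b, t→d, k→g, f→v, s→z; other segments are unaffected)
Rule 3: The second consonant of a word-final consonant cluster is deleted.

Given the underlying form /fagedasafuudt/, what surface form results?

Rule 1 (regressive voicing assimilation): /d/ precedes the voiceless obstruent /t/, so it devoices to [t] by assimilation. /fagedasafuudt/ → fagedasafuutt.
Rule 2 (intervocalic voicing): /s/ is a voiceless obstruent between vowels /a/ and /a/, so it voices to [z]. /f/ is a voiceless obstruent between vowels /a/ and /u/, so it voices to [v]. /fagedasafuutt/ → fagedazavuutt.
Rule 3 (final cluster simplification): /t/ is the second consonant of a word-final cluster /tt/, so it deletes. /fagedazavuutt/ → fagedazavuut.

fagedazavuut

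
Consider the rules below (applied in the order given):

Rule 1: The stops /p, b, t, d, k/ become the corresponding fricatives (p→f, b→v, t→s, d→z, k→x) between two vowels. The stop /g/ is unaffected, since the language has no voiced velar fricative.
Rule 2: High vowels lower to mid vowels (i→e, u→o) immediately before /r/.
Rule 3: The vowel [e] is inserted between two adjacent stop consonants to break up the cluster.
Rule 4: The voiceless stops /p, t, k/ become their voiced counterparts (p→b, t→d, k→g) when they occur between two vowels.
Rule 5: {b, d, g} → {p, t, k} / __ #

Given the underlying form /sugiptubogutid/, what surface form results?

sugibeduvogusit

Rule 1 (intervocalic spirantization): /b/ is a stop between vowels /u/ and /o/, so it spirantizes to the fricative [v]. /t/ is a stop between vowels /u/ and /i/, so it spirantizes to the fricative [s]. /sugiptubogutid/ → sugiptuvogusid.
Rule 2 (pre-rhotic lowering): no segment meets the environment; /sugiptuvogusid/ is unchanged.
Rule 3 (stop-cluster e-epenthesis): /p/ and /t/ form a stop–stop cluster, so [e] is inserted between them. /sugiptuvogusid/ → sugipetuvogusid.
Rule 4 (intervocalic voicing): /p/ is a voiceless stop between vowels /i/ and /e/, so it voices to [b]. /t/ is a voiceless stop between vowels /e/ and /u/, so it voices to [d]. /sugipetuvogusid/ → sugibeduvogusid.
Rule 5 (final devoicing): /d/ is a voiced stop in word-final position, so it devoices to [t]. /sugibeduvogusid/ → sugibeduvogusit.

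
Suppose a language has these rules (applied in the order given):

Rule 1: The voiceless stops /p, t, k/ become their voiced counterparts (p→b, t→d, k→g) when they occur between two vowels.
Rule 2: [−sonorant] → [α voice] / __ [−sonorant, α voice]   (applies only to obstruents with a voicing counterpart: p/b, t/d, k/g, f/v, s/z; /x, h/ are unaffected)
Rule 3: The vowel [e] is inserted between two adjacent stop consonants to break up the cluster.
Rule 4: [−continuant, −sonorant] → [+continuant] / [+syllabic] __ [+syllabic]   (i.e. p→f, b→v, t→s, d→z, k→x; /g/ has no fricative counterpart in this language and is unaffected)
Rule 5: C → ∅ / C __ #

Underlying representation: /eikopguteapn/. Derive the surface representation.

eigoveguzeap

Rule 1 (intervocalic voicing): /k/ is a voiceless stop between vowels /i/ and /o/, so it voices to [g]. /t/ is a voiceless stop between vowels /u/ and /e/, so it voices to [d]. /eikopguteapn/ → eigopgudeapn.
Rule 2 (regressive voicing assimilation): /p/ precedes the voiced obstruent /g/, so it voices to [b] by assimilation. /eigopgudeapn/ → eigobgudeapn.
Rule 3 (stop-cluster e-epenthesis): /b/ and /g/ form a stop–stop cluster, so [e] is inserted between them. /eigobgudeapn/ → eigobegudeapn.
Rule 4 (intervocalic spirantization): /b/ is a stop between vowels /o/ and /e/, so it spirantizes to the fricative [v]. /d/ is a stop between vowels /u/ and /e/, so it spirantizes to the fricative [z]. /eigobegudeapn/ → eigoveguzeapn.
Rule 5 (final cluster simplification): /n/ is the second consonant of a word-final cluster /pn/, so it deletes. /eigoveguzeapn/ → eigoveguzeap.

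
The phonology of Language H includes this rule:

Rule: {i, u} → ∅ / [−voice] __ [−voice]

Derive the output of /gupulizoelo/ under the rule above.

No segment of /gupulizoelo/ meets the structural description of the rule, so the form surfaces unchanged.

gupulizoelo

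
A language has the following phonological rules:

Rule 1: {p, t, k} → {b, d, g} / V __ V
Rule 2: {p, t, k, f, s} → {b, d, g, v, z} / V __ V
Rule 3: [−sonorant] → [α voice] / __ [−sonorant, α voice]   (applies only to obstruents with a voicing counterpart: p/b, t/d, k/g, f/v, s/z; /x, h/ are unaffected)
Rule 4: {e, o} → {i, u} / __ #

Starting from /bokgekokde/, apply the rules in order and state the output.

Rule 1 (intervocalic voicing): /k/ is a voiceless stop between vowels /e/ and /o/, so it voices to [g]. /bokgekokde/ → bokgegokde.
Rule 2 (intervocalic voicing): no segment meets the environment; /bokgegokde/ is unchanged.
Rule 3 (regressive voicing assimilation): /k/ precedes the voiced obstruent /g/, so it voices to [g] by assimilation. /k/ precedes the voiced obstruent /d/, so it voices to [g] by assimilation. /bokgegokde/ → boggegogde.
Rule 4 (final vowel raising): /e/ is a mid vowel in word-final position, so it raises to [i]. /boggegogde/ → boggegogdi.

boggegogdi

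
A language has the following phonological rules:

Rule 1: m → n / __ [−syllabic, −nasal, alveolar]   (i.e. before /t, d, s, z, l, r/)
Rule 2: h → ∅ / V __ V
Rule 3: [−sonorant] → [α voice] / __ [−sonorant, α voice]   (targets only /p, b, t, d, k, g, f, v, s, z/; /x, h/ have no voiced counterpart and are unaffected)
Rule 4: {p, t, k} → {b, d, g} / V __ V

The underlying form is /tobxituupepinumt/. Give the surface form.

Rule 1 (nasal place assimilation): /m/ precedes the alveolar consonant /t/, so it assimilates in place to [n]. /tobxituupepinumt/ → tobxituupepinunt.
Rule 2 (intervocalic h-deletion): no segment meets the environment; /tobxituupepinunt/ is unchanged.
Rule 3 (regressive voicing assimilation): /b/ precedes the voiceless obstruent /x/, so it devoices to [p] by assimilation. /tobxituupepinunt/ → topxituupepinunt.
Rule 4 (intervocalic voicing): /t/ is a voiceless stop between vowels /i/ and /u/, so it voices to [d]. /p/ is a voiceless stop between vowels /u/ and /e/, so it voices to [b]. /p/ is a voiceless stop between vowels /e/ and /i/, so it voices to [b]. /topxituupepinunt/ → topxiduubebinunt.

topxiduubebinunt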